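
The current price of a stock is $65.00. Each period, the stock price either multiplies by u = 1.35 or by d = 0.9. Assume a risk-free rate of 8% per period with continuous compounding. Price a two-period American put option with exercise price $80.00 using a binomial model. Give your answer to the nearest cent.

Risk-neutral probability p = (e^0.08 − 0.9)/(1.35 − 0.9) = 0.1833/0.4500 = 0.4073
Terminal stock prices: S_uu = 118.5, S_ud = 78.98, S_dd = 52.65
Terminal payoffs (K − S): max(-38.46, 0) = 0, max(1.025, 0) = 1.025, max(27.35, 0) = 27.35
Node u (S = 87.75): continuation = e^(−0.08)·[0.4073·0.0000 + 0.5927·1.0250] = 0.5608; exercise value = 0.0000 ≤ continuation, so V_u = 0.5608
Node d (S = 58.5): continuation = e^(−0.08)·[0.4073·1.0250 + 0.5927·27.3500] = 15.3493; exercise value = 21.5000 > continuation, so V_d = 21.5000 (exercise)
Node 0 (S = 65): continuation = e^(−0.08)·[0.4073·0.5608 + 0.5927·21.5000] = 11.9741; exercise value = 15.0000 > continuation, so V_0 = 15.0000 (exercise)

$15.00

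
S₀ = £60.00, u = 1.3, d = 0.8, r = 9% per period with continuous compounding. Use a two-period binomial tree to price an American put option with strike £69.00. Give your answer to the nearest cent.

£9.24

Risk-neutral probability p = (e^0.09 − 0.8)/(1.3 − 0.8) = 0.2942/0.5000 = 0.5883
Terminal stock prices: S_uu = 101.4, S_ud = 62.4, S_dd = 38.4
Terminal payoffs (K − S): max(-32.4, 0) = 0, max(6.6, 0) = 6.6, max(30.6, 0) = 30.6
Node u (S = 78): continuation = e^(−0.09)·[0.5883·0.0000 + 0.4117·6.6000] = 2.4831; exercise value = 0.0000 ≤ continuation, so V_u = 2.4831
Node d (S = 48): continuation = e^(−0.09)·[0.5883·6.6000 + 0.4117·30.6000] = 15.0613; exercise value = 21.0000 > continuation, so V_d = 21.0000 (exercise)
Node 0 (S = 60): continuation = e^(−0.09)·[0.5883·2.4831 + 0.4117·21.0000] = 9.2358; exercise value = 9.0000 ≤ continuation, so V_0 = 9.2358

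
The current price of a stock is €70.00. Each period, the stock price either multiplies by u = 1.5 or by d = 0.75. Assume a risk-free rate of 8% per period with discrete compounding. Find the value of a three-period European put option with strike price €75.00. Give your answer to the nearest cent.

€11.58

Risk-neutral probability p = (1 + 0.08 − 0.75)/(1.5 − 0.75) = 0.3300/0.7500 = 0.4400
Terminal stock prices: S_uuu = 236.2, S_uud = 118.1, S_udd = 59.06, S_ddd = 29.53
Terminal payoffs (K − S): max(-161.2, 0) = 0, max(-43.12, 0) = 0, max(15.94, 0) = 15.94, max(45.47, 0) = 45.47
Node uu (S = 157.5): V_uu = 1/1.08·[0.4400·0.0000 + 0.5600·0.0000] = 0.0000
Node ud (S = 78.75): V_ud = 1/1.08·[0.4400·0.0000 + 0.5600·15.9375] = 8.2639
Node dd (S = 39.38): V_dd = 1/1.08·[0.4400·15.9375 + 0.5600·45.4688] = 30.0694
Node u (S = 105): V_u = 1/1.08·[0.4400·0.0000 + 0.5600·8.2639] = 4.2850
Node d (S = 52.5): V_d = 1/1.08·[0.4400·8.2639 + 0.5600·30.0694] = 18.9583
Node 0 (S = 70): V_0 = 1/1.08·[0.4400·4.2850 + 0.5600·18.9583] = 11.5760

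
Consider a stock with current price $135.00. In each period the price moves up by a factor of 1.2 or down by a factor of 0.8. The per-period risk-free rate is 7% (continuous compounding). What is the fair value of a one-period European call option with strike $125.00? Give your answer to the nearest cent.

Risk-neutral probability p = (e^0.07 − 0.8)/(1.2 − 0.8) = 0.2725/0.4000 = 0.6813
Terminal stock prices: S_u = 162, S_d = 108
Terminal payoffs (S − K): max(37, 0) = 37, max(-17, 0) = 0
Node 0 (S = 135): V_0 = e^(−0.07)·[0.6813·37.0000 + 0.3187·0.0000] = 23.5029

$23.50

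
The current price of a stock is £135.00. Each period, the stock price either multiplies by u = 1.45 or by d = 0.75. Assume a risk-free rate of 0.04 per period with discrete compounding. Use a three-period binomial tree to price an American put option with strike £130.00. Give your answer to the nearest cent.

£22.17

Risk-neutral probability p = (1 + 0.04 − 0.75)/(1.45 − 0.75) = 0.2900/0.7000 = 0.4143
Terminal stock prices: S_uuu = 411.6, S_uud = 212.9, S_udd = 110.1, S_ddd = 56.95
Terminal payoffs (K − S): max(-281.6, 0) = 0, max(-82.88, 0) = 0, max(19.89, 0) = 19.89, max(73.05, 0) = 73.05
Node uu (S = 283.8): continuation = 1/1.04·[0.4143·0.0000 + 0.5857·0.0000] = 0.0000; exercise value = 0.0000 ≤ continuation, so V_uu = 0.0000
Node ud (S = 146.8): continuation = 1/1.04·[0.4143·0.0000 + 0.5857·19.8906] = 11.2021; exercise value = 0.0000 ≤ continuation, so V_ud = 11.2021
Node dd (S = 75.94): continuation = 1/1.04·[0.4143·19.8906 + 0.5857·73.0469] = 49.0625; exercise value = 54.0625 > continuation, so V_dd = 54.0625 (exercise)
Node u (S = 195.8): continuation = 1/1.04·[0.4143·0.0000 + 0.5857·11.2021] = 6.3089; exercise value = 0.0000 ≤ continuation, so V_u = 6.3089
Node d (S = 101.2): continuation = 1/1.04·[0.4143·11.2021 + 0.5857·54.0625] = 34.9097; exercise value = 28.7500 ≤ continuation, so V_d = 34.9097
Node 0 (S = 135): continuation = 1/1.04·[0.4143·6.3089 + 0.5857·34.9097] = 22.1738; exercise value = 0.0000 ≤ continuation, so V_0 = 22.1738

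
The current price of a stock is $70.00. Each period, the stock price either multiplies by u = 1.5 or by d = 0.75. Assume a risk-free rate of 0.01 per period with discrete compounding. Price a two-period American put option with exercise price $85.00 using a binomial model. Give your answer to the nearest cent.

Risk-neutral probability p = (1 + 0.01 − 0.75)/(1.5 − 0.75) = 0.2600/0.7500 = 0.3467
Terminal stock prices: S_uu = 157.5, S_ud = 78.75, S_dd = 39.38
Terminal payoffs (K − S): max(-72.5, 0) = 0, max(6.25, 0) = 6.25, max(45.62, 0) = 45.62
Node u (S = 105): continuation = 1/1.01·[0.3467·0.0000 + 0.6533·6.2500] = 4.0429; exercise value = 0.0000 ≤ continuation, so V_u = 4.0429
Node d (S = 52.5): continuation = 1/1.01·[0.3467·6.2500 + 0.6533·45.6250] = 31.6584; exercise value = 32.5000 > continuation, so V_d = 32.5000 (exercise)
Node 0 (S = 70): continuation = 1/1.01·[0.3467·4.0429 + 0.6533·32.5000] = 22.4108; exercise value = 15.0000 ≤ continuation, so V_0 = 22.4108

$22.41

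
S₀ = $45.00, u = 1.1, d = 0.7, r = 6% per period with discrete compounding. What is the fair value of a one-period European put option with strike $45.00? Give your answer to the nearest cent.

Risk-neutral probability p = (1 + 0.06 − 0.7)/(1.1 − 0.7) = 0.3600/0.4000 = 0.9000
Terminal stock prices: S_u = 49.5, S_d = 31.5
Terminal payoffs (K − S): max(-4.5, 0) = 0, max(13.5, 0) = 13.5
Node 0 (S = 45): V_0 = 1/1.06·[0.9000·0.0000 + 0.1000·13.5000] = 1.2736

$1.27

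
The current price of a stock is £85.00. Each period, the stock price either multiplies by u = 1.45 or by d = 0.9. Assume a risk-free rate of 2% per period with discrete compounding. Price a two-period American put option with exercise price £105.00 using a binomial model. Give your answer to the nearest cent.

£21.84

Risk-neutral probability p = (1 + 0.02 − 0.9)/(1.45 − 0.9) = 0.1200/0.5500 = 0.2182
Terminal stock prices: S_uu = 178.7, S_ud = 110.9, S_dd = 68.85
Terminal payoffs (K − S): max(-73.71, 0) = 0, max(-5.925, 0) = 0, max(36.15, 0) = 36.15
Node u (S = 123.2): continuation = 1/1.02·[0.2182·0.0000 + 0.7818·0.0000] = 0.0000; exercise value = 0.0000 ≤ continuation, so V_u = 0.0000
Node d (S = 76.5): continuation = 1/1.02·[0.2182·0.0000 + 0.7818·36.1500] = 27.7086; exercise value = 28.5000 > continuation, so V_d = 28.5000 (exercise)
Node 0 (S = 85): continuation = 1/1.02·[0.2182·0.0000 + 0.7818·28.5000] = 21.8449; exercise value = 20.0000 ≤ continuation, so V_0 = 21.8449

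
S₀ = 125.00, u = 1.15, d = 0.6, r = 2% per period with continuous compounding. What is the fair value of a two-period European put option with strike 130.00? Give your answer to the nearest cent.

Risk-neutral probability p = (e^0.02 − 0.6)/(1.15 − 0.6) = 0.4202/0.5500 = 0.7640
Terminal stock prices: S_uu = 165.3, S_ud = 86.25, S_dd = 45
Terminal payoffs (K − S): max(-35.31, 0) = 0, max(43.75, 0) = 43.75, max(85, 0) = 85
Node u (S = 143.8): V_u = e^(−0.02)·[0.7640·0.0000 + 0.2360·43.7500] = 10.1204
Node d (S = 75): V_d = e^(−0.02)·[0.7640·43.7500 + 0.2360·85.0000] = 52.4258
Node 0 (S = 125): V_0 = e^(−0.02)·[0.7640·10.1204 + 0.2360·52.4258] = 19.7063

19.71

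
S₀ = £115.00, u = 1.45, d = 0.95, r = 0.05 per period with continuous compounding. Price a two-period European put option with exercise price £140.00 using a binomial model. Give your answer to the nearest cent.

Risk-neutral probability p = (e^0.05 − 0.95)/(1.45 − 0.95) = 0.1013/0.5000 = 0.2025
Terminal stock prices: S_uu = 241.8, S_ud = 158.4, S_dd = 103.8
Terminal payoffs (K − S): max(-101.8, 0) = 0, max(-18.41, 0) = 0, max(36.21, 0) = 36.21
Node u (S = 166.8): V_u = e^(−0.05)·[0.2025·0.0000 + 0.7975·0.0000] = 0.0000
Node d (S = 109.2): V_d = e^(−0.05)·[0.2025·0.0000 + 0.7975·36.2125] = 27.4695
Node 0 (S = 115): V_0 = e^(−0.05)·[0.2025·0.0000 + 0.7975·27.4695] = 20.8374

£20.84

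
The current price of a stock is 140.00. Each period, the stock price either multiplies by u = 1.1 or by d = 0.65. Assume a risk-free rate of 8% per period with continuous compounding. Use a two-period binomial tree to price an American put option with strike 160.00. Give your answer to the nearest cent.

Risk-neutral probability p = (e^0.08 − 0.65)/(1.1 − 0.65) = 0.4333/0.4500 = 0.9629
Terminal stock prices: S_uu = 169.4, S_ud = 100.1, S_dd = 59.15
Terminal payoffs (K − S): max(-9.4, 0) = 0, max(59.9, 0) = 59.9, max(100.8, 0) = 100.8
Node u (S = 154): continuation = e^(−0.08)·[0.9629·0.0000 + 0.0371·59.9000] = 2.0536; exercise value = 6.0000 > continuation, so V_u = 6.0000 (exercise)
Node d (S = 91): continuation = e^(−0.08)·[0.9629·59.9000 + 0.0371·100.8500] = 56.6986; exercise value = 69.0000 > continuation, so V_d = 69.0000 (exercise)
Node 0 (S = 140): continuation = e^(−0.08)·[0.9629·6.0000 + 0.0371·69.0000] = 7.6986; exercise value = 20.0000 > continuation, so V_0 = 20.0000 (exercise)

20.00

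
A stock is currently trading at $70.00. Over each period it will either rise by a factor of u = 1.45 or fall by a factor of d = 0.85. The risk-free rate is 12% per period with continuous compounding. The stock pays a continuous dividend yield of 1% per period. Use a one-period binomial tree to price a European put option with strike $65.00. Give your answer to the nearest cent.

Per-period risk-free factor R = e^0.12 = 1.1275; dividend-adjusted growth = e^(0.12−0.01) = 1.1163.
Risk-neutral probability p = (1.1163 − 0.85)/(1.45 − 0.85) = 0.2663/0.6000 = 0.4438
Terminal stock prices: S_u = 101.5, S_d = 59.5
Terminal payoffs (K − S): max(-36.5, 0) = 0, max(5.5, 0) = 5.5
Node 0 (S = 70): V_0 = e^(−0.12)·[0.4438·0.0000 + 0.5562·5.5000] = 2.7132

$2.71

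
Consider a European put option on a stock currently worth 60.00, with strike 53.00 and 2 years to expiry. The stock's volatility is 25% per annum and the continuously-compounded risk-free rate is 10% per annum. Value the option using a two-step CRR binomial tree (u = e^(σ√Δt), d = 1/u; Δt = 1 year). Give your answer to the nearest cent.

1.70

CRR parameters: u = e^(σ√Δt) = e^(0.25·√1) = 1.2840, d = 1/u = 0.7788
Per-period rate: rΔt = 0.1·1 = 0.1, so R = e^0.1 = 1.1052
Risk-neutral probability p = (e^0.1 − 0.7788)/(1.2840 − 0.7788) = 0.3264/0.5052 = 0.6460
Terminal stock prices: S_uu = 98.92, S_ud = 60, S_dd = 36.39
Terminal payoffs (K − S): max(-45.92, 0) = 0, max(-7, 0) = 0, max(16.61, 0) = 16.61
Node u (S = 77.04): V_u = e^(−0.1)·[0.6460·0.0000 + 0.3540·0.0000] = 0.0000
Node d (S = 46.73): V_d = e^(−0.1)·[0.6460·0.0000 + 0.3540·16.6082] = 5.3199
Node 0 (S = 60): V_0 = e^(−0.1)·[0.6460·0.0000 + 0.3540·5.3199] = 1.7041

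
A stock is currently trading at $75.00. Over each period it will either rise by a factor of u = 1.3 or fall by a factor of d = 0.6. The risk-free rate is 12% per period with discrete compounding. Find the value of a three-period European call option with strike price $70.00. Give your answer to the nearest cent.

Risk-neutral probability p = (1 + 0.12 − 0.6)/(1.3 − 0.6) = 0.5200/0.7000 = 0.7429
Terminal stock prices: S_uuu = 164.8, S_uud = 76.05, S_udd = 35.1, S_ddd = 16.2
Terminal payoffs (S − K): max(94.78, 0) = 94.78, max(6.05, 0) = 6.05, max(-34.9, 0) = 0, max(-53.8, 0) = 0
Node uu (S = 126.8): V_uu = 1/1.12·[0.7429·94.7750 + 0.2571·6.0500] = 64.2500
Node ud (S = 58.5): V_ud = 1/1.12·[0.7429·6.0500 + 0.2571·0.0000] = 4.0128
Node dd (S = 27): V_dd = 1/1.12·[0.7429·0.0000 + 0.2571·0.0000] = 0.0000
Node u (S = 97.5): V_u = 1/1.12·[0.7429·64.2500 + 0.2571·4.0128] = 43.5361
Node d (S = 45): V_d = 1/1.12·[0.7429·4.0128 + 0.2571·0.0000] = 2.6615
Node 0 (S = 75): V_0 = 1/1.12·[0.7429·43.5361 + 0.2571·2.6615] = 29.4870

$29.49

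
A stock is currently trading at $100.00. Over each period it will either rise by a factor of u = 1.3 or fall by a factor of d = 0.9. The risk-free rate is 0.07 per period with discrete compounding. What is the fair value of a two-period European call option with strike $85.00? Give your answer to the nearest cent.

$26.91

Risk-neutral probability p = (1 + 0.07 − 0.9)/(1.3 − 0.9) = 0.1700/0.4000 = 0.4250
Terminal stock prices: S_uu = 169, S_ud = 117, S_dd = 81
Terminal payoffs (S − K): max(84, 0) = 84, max(32, 0) = 32, max(-4, 0) = 0
Node u (S = 130): V_u = 1/1.07·[0.4250·84.0000 + 0.5750·32.0000] = 50.5607
Node d (S = 90): V_d = 1/1.07·[0.4250·32.0000 + 0.5750·0.0000] = 12.7103
Node 0 (S = 100): V_0 = 1/1.07·[0.4250·50.5607 + 0.5750·12.7103] = 26.9128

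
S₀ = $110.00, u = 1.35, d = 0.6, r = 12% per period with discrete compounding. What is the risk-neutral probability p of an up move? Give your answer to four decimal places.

Risk-neutral probability p = (1 + 0.12 − 0.6)/(1.35 − 0.6) = 0.5200/0.7500 = 0.6933

p = 0.6933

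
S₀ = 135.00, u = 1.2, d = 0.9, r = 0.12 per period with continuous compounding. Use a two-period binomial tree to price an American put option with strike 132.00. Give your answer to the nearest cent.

2.25

Risk-neutral probability p = (e^0.12 − 0.9)/(1.2 − 0.9) = 0.2275/0.3000 = 0.7583
Terminal stock prices: S_uu = 194.4, S_ud = 145.8, S_dd = 109.4
Terminal payoffs (K − S): max(-62.4, 0) = 0, max(-13.8, 0) = 0, max(22.65, 0) = 22.65
Node u (S = 162): continuation = e^(−0.12)·[0.7583·0.0000 + 0.2417·0.0000] = 0.0000; exercise value = 0.0000 ≤ continuation, so V_u = 0.0000
Node d (S = 121.5): continuation = e^(−0.12)·[0.7583·0.0000 + 0.2417·22.6500] = 4.8550; exercise value = 10.5000 > continuation, so V_d = 10.5000 (exercise)
Node 0 (S = 135): continuation = e^(−0.12)·[0.7583·0.0000 + 0.2417·10.5000] = 2.2507; exercise value = 0.0000 ≤ continuation, so V_0 = 2.2507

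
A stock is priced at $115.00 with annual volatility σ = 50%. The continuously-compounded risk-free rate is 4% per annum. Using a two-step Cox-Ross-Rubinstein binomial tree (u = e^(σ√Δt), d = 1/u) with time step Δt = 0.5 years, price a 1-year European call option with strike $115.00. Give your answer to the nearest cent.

CRR parameters: u = e^(σ√Δt) = e^(0.5·√0.5) = 1.4241, d = 1/u = 0.7022
Per-period rate: rΔt = 0.04·0.5 = 0.02, so R = e^0.02 = 1.0202
Risk-neutral probability p = (e^0.02 − 0.7022)/(1.4241 − 0.7022) = 0.3180/0.7219 = 0.4405
Terminal stock prices: S_uu = 233.2, S_ud = 115, S_dd = 56.7
Terminal payoffs (S − K): max(118.2, 0) = 118.2, max(0, 0) = 0, max(-58.3, 0) = 0
Node u (S = 163.8): V_u = e^(−0.02)·[0.4405·118.2332 + 0.5595·0.0000] = 51.0508
Node d (S = 80.75): V_d = e^(−0.02)·[0.4405·0.0000 + 0.5595·0.0000] = 0.0000
Node 0 (S = 115): V_0 = e^(−0.02)·[0.4405·51.0508 + 0.5595·0.0000] = 22.0428

$22.04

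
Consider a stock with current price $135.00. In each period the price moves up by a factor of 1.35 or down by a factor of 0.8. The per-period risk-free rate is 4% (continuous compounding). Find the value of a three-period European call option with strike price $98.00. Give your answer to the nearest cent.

Risk-neutral probability p = (e^0.04 − 0.8)/(1.35 − 0.8) = 0.2408/0.5500 = 0.4378
Terminal stock prices: S_uuu = 332.2, S_uud = 196.8, S_udd = 116.6, S_ddd = 69.12
Terminal payoffs (S − K): max(234.2, 0) = 234.2, max(98.83, 0) = 98.83, max(18.64, 0) = 18.64, max(-28.88, 0) = 0
Node uu (S = 246): V_uu = e^(−0.04)·[0.4378·234.1506 + 0.5622·98.8300] = 151.8801
Node ud (S = 145.8): V_ud = e^(−0.04)·[0.4378·98.8300 + 0.5622·18.6400] = 51.6426
Node dd (S = 86.4): V_dd = e^(−0.04)·[0.4378·18.6400 + 0.5622·0.0000] = 7.8413
Node u (S = 182.2): V_u = e^(−0.04)·[0.4378·151.8801 + 0.5622·51.6426] = 91.7846
Node d (S = 108): V_d = e^(−0.04)·[0.4378·51.6426 + 0.5622·7.8413] = 25.9597
Node 0 (S = 135): V_0 = e^(−0.04)·[0.4378·91.7846 + 0.5622·25.9597] = 52.6324

$52.63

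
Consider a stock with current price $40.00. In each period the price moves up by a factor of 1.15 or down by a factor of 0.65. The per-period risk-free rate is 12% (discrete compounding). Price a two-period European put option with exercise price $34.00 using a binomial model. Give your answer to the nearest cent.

Risk-neutral probability p = (1 + 0.12 − 0.65)/(1.15 − 0.65) = 0.4700/0.5000 = 0.9400
Terminal stock prices: S_uu = 52.9, S_ud = 29.9, S_dd = 16.9
Terminal payoffs (K − S): max(-18.9, 0) = 0, max(4.1, 0) = 4.1, max(17.1, 0) = 17.1
Node u (S = 46): V_u = 1/1.12·[0.9400·0.0000 + 0.0600·4.1000] = 0.2196
Node d (S = 26): V_d = 1/1.12·[0.9400·4.1000 + 0.0600·17.1000] = 4.3571
Node 0 (S = 40): V_0 = 1/1.12·[0.9400·0.2196 + 0.0600·4.3571] = 0.4178

$0.42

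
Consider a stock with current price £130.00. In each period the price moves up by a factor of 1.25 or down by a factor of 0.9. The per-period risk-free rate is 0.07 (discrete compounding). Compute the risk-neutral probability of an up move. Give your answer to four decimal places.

p = 0.4857

Risk-neutral probability p = (1 + 0.07 − 0.9)/(1.25 − 0.9) = 0.1700/0.3500 = 0.4857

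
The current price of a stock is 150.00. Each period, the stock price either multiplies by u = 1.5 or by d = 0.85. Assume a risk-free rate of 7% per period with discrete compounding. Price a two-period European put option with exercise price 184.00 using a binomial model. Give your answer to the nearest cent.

28.91

Risk-neutral probability p = (1 + 0.07 − 0.85)/(1.5 − 0.85) = 0.2200/0.6500 = 0.3385
Terminal stock prices: S_uu = 337.5, S_ud = 191.2, S_dd = 108.4
Terminal payoffs (K − S): max(-153.5, 0) = 0, max(-7.25, 0) = 0, max(75.63, 0) = 75.63
Node u (S = 225): V_u = 1/1.07·[0.3385·0.0000 + 0.6615·0.0000] = 0.0000
Node d (S = 127.5): V_d = 1/1.07·[0.3385·0.0000 + 0.6615·75.6250] = 46.7559
Node 0 (S = 150): V_0 = 1/1.07·[0.3385·0.0000 + 0.6615·46.7559] = 28.9073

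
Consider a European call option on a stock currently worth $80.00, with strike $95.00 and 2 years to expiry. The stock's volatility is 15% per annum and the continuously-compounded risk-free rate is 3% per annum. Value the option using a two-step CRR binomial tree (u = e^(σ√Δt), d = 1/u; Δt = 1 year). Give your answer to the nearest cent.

CRR parameters: u = e^(σ√Δt) = e^(0.15·√1) = 1.1618, d = 1/u = 0.8607
Per-period rate: rΔt = 0.03·1 = 0.03, so R = e^0.03 = 1.0305
Risk-neutral probability p = (e^0.03 − 0.8607)/(1.1618 − 0.8607) = 0.1697/0.3011 = 0.5637
Terminal stock prices: S_uu = 108, S_ud = 80, S_dd = 59.27
Terminal payoffs (S − K): max(12.99, 0) = 12.99, max(-15, 0) = 0, max(-35.73, 0) = 0
Node u (S = 92.95): V_u = e^(−0.03)·[0.5637·12.9887 + 0.4363·0.0000] = 7.1054
Node d (S = 68.86): V_d = e^(−0.03)·[0.5637·0.0000 + 0.4363·0.0000] = 0.0000
Node 0 (S = 80): V_0 = e^(−0.03)·[0.5637·7.1054 + 0.4363·0.0000] = 3.8870

$3.89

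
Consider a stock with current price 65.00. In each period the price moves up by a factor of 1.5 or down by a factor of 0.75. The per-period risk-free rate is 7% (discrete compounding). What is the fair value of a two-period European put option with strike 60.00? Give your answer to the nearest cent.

Risk-neutral probability p = (1 + 0.07 − 0.75)/(1.5 − 0.75) = 0.3200/0.7500 = 0.4267
Terminal stock prices: S_uu = 146.2, S_ud = 73.12, S_dd = 36.56
Terminal payoffs (K − S): max(-86.25, 0) = 0, max(-13.12, 0) = 0, max(23.44, 0) = 23.44
Node u (S = 97.5): V_u = 1/1.07·[0.4267·0.0000 + 0.5733·0.0000] = 0.0000
Node d (S = 48.75): V_d = 1/1.07·[0.4267·0.0000 + 0.5733·23.4375] = 12.5584
Node 0 (S = 65): V_0 = 1/1.07·[0.4267·0.0000 + 0.5733·12.5584] = 6.7291

6.73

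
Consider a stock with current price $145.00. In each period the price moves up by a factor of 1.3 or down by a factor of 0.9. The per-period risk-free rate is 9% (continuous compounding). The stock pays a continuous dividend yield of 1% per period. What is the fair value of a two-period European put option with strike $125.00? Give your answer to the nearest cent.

Per-period risk-free factor R = e^0.09 = 1.0942; dividend-adjusted growth = e^(0.09−0.01) = 1.0833.
Risk-neutral probability p = (1.0833 − 0.9)/(1.3 − 0.9) = 0.1833/0.4000 = 0.4582
Terminal stock prices: S_uu = 245.1, S_ud = 169.7, S_dd = 117.5
Terminal payoffs (K − S): max(-120.1, 0) = 0, max(-44.65, 0) = 0, max(7.55, 0) = 7.55
Node u (S = 188.5): V_u = e^(−0.09)·[0.4582·0.0000 + 0.5418·0.0000] = 0.0000
Node d (S = 130.5): V_d = e^(−0.09)·[0.4582·0.0000 + 0.5418·7.5500] = 3.7384
Node 0 (S = 145): V_0 = e^(−0.09)·[0.4582·0.0000 + 0.5418·3.7384] = 1.8511

$1.85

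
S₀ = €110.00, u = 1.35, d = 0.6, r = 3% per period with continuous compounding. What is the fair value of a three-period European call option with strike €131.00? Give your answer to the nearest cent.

Risk-neutral probability p = (e^0.03 − 0.6)/(1.35 − 0.6) = 0.4305/0.7500 = 0.5739
Terminal stock prices: S_uuu = 270.6, S_uud = 120.3, S_udd = 53.46, S_ddd = 23.76
Terminal payoffs (S − K): max(139.6, 0) = 139.6, max(-10.71, 0) = 0, max(-77.54, 0) = 0, max(-107.2, 0) = 0
Node uu (S = 200.5): V_uu = e^(−0.03)·[0.5739·139.6413 + 0.4261·0.0000] = 77.7770
Node ud (S = 89.1): V_ud = e^(−0.03)·[0.5739·0.0000 + 0.4261·0.0000] = 0.0000
Node dd (S = 39.6): V_dd = e^(−0.03)·[0.5739·0.0000 + 0.4261·0.0000] = 0.0000
Node u (S = 148.5): V_u = e^(−0.03)·[0.5739·77.7770 + 0.4261·0.0000] = 43.3200
Node d (S = 66): V_d = e^(−0.03)·[0.5739·0.0000 + 0.4261·0.0000] = 0.0000
Node 0 (S = 110): V_0 = e^(−0.03)·[0.5739·43.3200 + 0.4261·0.0000] = 24.1282

€24.13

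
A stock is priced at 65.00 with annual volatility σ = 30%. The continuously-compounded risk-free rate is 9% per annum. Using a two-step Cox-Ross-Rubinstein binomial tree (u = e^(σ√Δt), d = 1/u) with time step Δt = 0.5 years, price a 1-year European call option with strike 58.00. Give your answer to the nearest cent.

CRR parameters: u = e^(σ√Δt) = e^(0.3·√0.5) = 1.2363, d = 1/u = 0.8089
Per-period rate: rΔt = 0.09·0.5 = 0.045, so R = e^0.045 = 1.0460
Risk-neutral probability p = (e^0.045 − 0.8089)/(1.2363 − 0.8089) = 0.2372/0.4275 = 0.5548
Terminal stock prices: S_uu = 99.35, S_ud = 65, S_dd = 42.53
Terminal payoffs (S − K): max(41.35, 0) = 41.35, max(7, 0) = 7, max(-15.47, 0) = 0
Node u (S = 80.36): V_u = e^(−0.045)·[0.5548·41.3502 + 0.4452·7.0000] = 24.9124
Node d (S = 52.58): V_d = e^(−0.045)·[0.5548·7.0000 + 0.4452·0.0000] = 3.7130
Node 0 (S = 65): V_0 = e^(−0.045)·[0.5548·24.9124 + 0.4452·3.7130] = 14.7944

14.79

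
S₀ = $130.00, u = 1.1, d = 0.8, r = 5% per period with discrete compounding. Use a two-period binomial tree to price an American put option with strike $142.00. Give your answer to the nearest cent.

$12.00

Risk-neutral probability p = (1 + 0.05 − 0.8)/(1.1 − 0.8) = 0.2500/0.3000 = 0.8333
Terminal stock prices: S_uu = 157.3, S_ud = 114.4, S_dd = 83.2
Terminal payoffs (K − S): max(-15.3, 0) = 0, max(27.6, 0) = 27.6, max(58.8, 0) = 58.8
Node u (S = 143): continuation = 1/1.05·[0.8333·0.0000 + 0.1667·27.6000] = 4.3810; exercise value = 0.0000 ≤ continuation, so V_u = 4.3810
Node d (S = 104): continuation = 1/1.05·[0.8333·27.6000 + 0.1667·58.8000] = 31.2381; exercise value = 38.0000 > continuation, so V_d = 38.0000 (exercise)
Node 0 (S = 130): continuation = 1/1.05·[0.8333·4.3810 + 0.1667·38.0000] = 9.5087; exercise value = 12.0000 > continuation, so V_0 = 12.0000 (exercise)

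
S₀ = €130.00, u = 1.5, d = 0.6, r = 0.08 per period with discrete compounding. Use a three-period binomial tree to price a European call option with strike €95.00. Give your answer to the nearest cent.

Risk-neutral probability p = (1 + 0.08 − 0.6)/(1.5 − 0.6) = 0.4800/0.9000 = 0.5333
Terminal stock prices: S_uuu = 438.8, S_uud = 175.5, S_udd = 70.2, S_ddd = 28.08
Terminal payoffs (S − K): max(343.8, 0) = 343.8, max(80.5, 0) = 80.5, max(-24.8, 0) = 0, max(-66.92, 0) = 0
Node uu (S = 292.5): V_uu = 1/1.08·[0.5333·343.7500 + 0.4667·80.5000] = 204.5370
Node ud (S = 117): V_ud = 1/1.08·[0.5333·80.5000 + 0.4667·0.0000] = 39.7531
Node dd (S = 46.8): V_dd = 1/1.08·[0.5333·0.0000 + 0.4667·0.0000] = 0.0000
Node u (S = 195): V_u = 1/1.08·[0.5333·204.5370 + 0.4667·39.7531] = 118.1832
Node d (S = 78): V_d = 1/1.08·[0.5333·39.7531 + 0.4667·0.0000] = 19.6312
Node 0 (S = 130): V_0 = 1/1.08·[0.5333·118.1832 + 0.4667·19.6312] = 66.8447

€66.84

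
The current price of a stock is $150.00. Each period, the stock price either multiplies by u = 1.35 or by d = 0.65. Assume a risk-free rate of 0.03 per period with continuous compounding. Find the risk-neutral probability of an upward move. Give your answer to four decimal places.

p = 0.5435

Risk-neutral probability p = (e^0.03 − 0.65)/(1.35 − 0.65) = 0.3805/0.7000 = 0.5435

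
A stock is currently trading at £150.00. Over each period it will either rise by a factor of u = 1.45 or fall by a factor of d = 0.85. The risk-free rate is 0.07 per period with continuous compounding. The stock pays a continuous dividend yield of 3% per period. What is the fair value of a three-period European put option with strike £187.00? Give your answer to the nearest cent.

£35.13

Per-period risk-free factor R = e^0.07 = 1.0725; dividend-adjusted growth = e^(0.07−0.03) = 1.0408.
Risk-neutral probability p = (1.0408 − 0.85)/(1.45 − 0.85) = 0.1908/0.6000 = 0.3180
Terminal stock prices: S_uuu = 457.3, S_uud = 268.1, S_udd = 157.1, S_ddd = 92.12
Terminal payoffs (K − S): max(-270.3, 0) = 0, max(-81.07, 0) = 0, max(29.86, 0) = 29.86, max(94.88, 0) = 94.88
Node uu (S = 315.4): V_uu = e^(−0.07)·[0.3180·0.0000 + 0.6820·0.0000] = 0.0000
Node ud (S = 184.9): V_ud = e^(−0.07)·[0.3180·0.0000 + 0.6820·29.8563] = 18.9849
Node dd (S = 108.4): V_dd = e^(−0.07)·[0.3180·29.8563 + 0.6820·94.8813] = 69.1856
Node u (S = 217.5): V_u = e^(−0.07)·[0.3180·0.0000 + 0.6820·18.9849] = 12.0720
Node d (S = 127.5): V_d = e^(−0.07)·[0.3180·18.9849 + 0.6820·69.1856] = 49.6228
Node 0 (S = 150): V_0 = e^(−0.07)·[0.3180·12.0720 + 0.6820·49.6228] = 35.1335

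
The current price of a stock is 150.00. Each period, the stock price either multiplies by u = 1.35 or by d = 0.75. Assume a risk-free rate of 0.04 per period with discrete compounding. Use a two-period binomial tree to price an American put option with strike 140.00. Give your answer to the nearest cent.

13.73

Risk-neutral probability p = (1 + 0.04 − 0.75)/(1.35 − 0.75) = 0.2900/0.6000 = 0.4833
Terminal stock prices: S_uu = 273.4, S_ud = 151.9, S_dd = 84.38
Terminal payoffs (K − S): max(-133.4, 0) = 0, max(-11.88, 0) = 0, max(55.62, 0) = 55.62
Node u (S = 202.5): continuation = 1/1.04·[0.4833·0.0000 + 0.5167·0.0000] = 0.0000; exercise value = 0.0000 ≤ continuation, so V_u = 0.0000
Node d (S = 112.5): continuation = 1/1.04·[0.4833·0.0000 + 0.5167·55.6250] = 27.6342; exercise value = 27.5000 ≤ continuation, so V_d = 27.6342
Node 0 (S = 150): continuation = 1/1.04·[0.4833·0.0000 + 0.5167·27.6342] = 13.7285; exercise value = 0.0000 ≤ continuation, so V_0 = 13.7285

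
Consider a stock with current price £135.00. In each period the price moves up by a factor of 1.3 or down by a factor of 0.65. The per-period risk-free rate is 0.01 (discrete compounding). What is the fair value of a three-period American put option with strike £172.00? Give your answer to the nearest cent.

Risk-neutral probability p = (1 + 0.01 − 0.65)/(1.3 − 0.65) = 0.3600/0.6500 = 0.5538
Terminal stock prices: S_uuu = 296.6, S_uud = 148.3, S_udd = 74.15, S_ddd = 37.07
Terminal payoffs (K − S): max(-124.6, 0) = 0, max(23.7, 0) = 23.7, max(97.85, 0) = 97.85, max(134.9, 0) = 134.9
Node uu (S = 228.2): continuation = 1/1.01·[0.5538·0.0000 + 0.4462·23.7025] = 10.4703; exercise value = 0.0000 ≤ continuation, so V_uu = 10.4703
Node ud (S = 114.1): continuation = 1/1.01·[0.5538·23.7025 + 0.4462·97.8512] = 56.2220; exercise value = 57.9250 > continuation, so V_ud = 57.9250 (exercise)
Node dd (S = 57.04): continuation = 1/1.01·[0.5538·97.8512 + 0.4462·134.9256] = 113.2595; exercise value = 114.9625 > continuation, so V_dd = 114.9625 (exercise)
Node u (S = 175.5): continuation = 1/1.01·[0.5538·10.4703 + 0.4462·57.9250] = 31.3291; exercise value = 0.0000 ≤ continuation, so V_u = 31.3291
Node d (S = 87.75): continuation = 1/1.01·[0.5538·57.9250 + 0.4462·114.9625] = 82.5470; exercise value = 84.2500 > continuation, so V_d = 84.2500 (exercise)
Node 0 (S = 135): continuation = 1/1.01·[0.5538·31.3291 + 0.4462·84.2500] = 54.3960; exercise value = 37.0000 ≤ continuation, so V_0 = 54.3960

£54.40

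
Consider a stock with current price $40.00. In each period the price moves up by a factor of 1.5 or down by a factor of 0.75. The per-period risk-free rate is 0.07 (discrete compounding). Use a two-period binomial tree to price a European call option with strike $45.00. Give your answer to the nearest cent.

$7.16

Risk-neutral probability p = (1 + 0.07 − 0.75)/(1.5 − 0.75) = 0.3200/0.7500 = 0.4267
Terminal stock prices: S_uu = 90, S_ud = 45, S_dd = 22.5
Terminal payoffs (S − K): max(45, 0) = 45, max(0, 0) = 0, max(-22.5, 0) = 0
Node u (S = 60): V_u = 1/1.07·[0.4267·45.0000 + 0.5733·0.0000] = 17.9439
Node d (S = 30): V_d = 1/1.07·[0.4267·0.0000 + 0.5733·0.0000] = 0.0000
Node 0 (S = 40): V_0 = 1/1.07·[0.4267·17.9439 + 0.5733·0.0000] = 7.1552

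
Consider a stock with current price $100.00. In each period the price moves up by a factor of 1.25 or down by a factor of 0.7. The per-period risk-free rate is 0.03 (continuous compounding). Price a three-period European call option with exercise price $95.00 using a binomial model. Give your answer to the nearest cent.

Risk-neutral probability p = (e^0.03 − 0.7)/(1.25 − 0.7) = 0.3305/0.5500 = 0.6008
Terminal stock prices: S_uuu = 195.3, S_uud = 109.4, S_udd = 61.25, S_ddd = 34.3
Terminal payoffs (S − K): max(100.3, 0) = 100.3, max(14.38, 0) = 14.38, max(-33.75, 0) = 0, max(-60.7, 0) = 0
Node uu (S = 156.2): V_uu = e^(−0.03)·[0.6008·100.3125 + 0.3992·14.3750] = 64.0577
Node ud (S = 87.5): V_ud = e^(−0.03)·[0.6008·14.3750 + 0.3992·0.0000] = 8.3816
Node dd (S = 49): V_dd = e^(−0.03)·[0.6008·0.0000 + 0.3992·0.0000] = 0.0000
Node u (S = 125): V_u = e^(−0.03)·[0.6008·64.0577 + 0.3992·8.3816] = 40.5969
Node d (S = 70): V_d = e^(−0.03)·[0.6008·8.3816 + 0.3992·0.0000] = 4.8871
Node 0 (S = 100): V_0 = e^(−0.03)·[0.6008·40.5969 + 0.3992·4.8871] = 25.5639

$25.56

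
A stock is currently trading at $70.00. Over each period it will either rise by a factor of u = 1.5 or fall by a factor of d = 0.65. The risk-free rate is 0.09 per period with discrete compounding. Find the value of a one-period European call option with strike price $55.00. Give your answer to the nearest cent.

$23.75

Risk-neutral probability p = (1 + 0.09 − 0.65)/(1.5 − 0.65) = 0.4400/0.8500 = 0.5176
Terminal stock prices: S_u = 105, S_d = 45.5
Terminal payoffs (S − K): max(50, 0) = 50, max(-9.5, 0) = 0
Node 0 (S = 70): V_0 = 1/1.09·[0.5176·50.0000 + 0.4824·0.0000] = 23.7453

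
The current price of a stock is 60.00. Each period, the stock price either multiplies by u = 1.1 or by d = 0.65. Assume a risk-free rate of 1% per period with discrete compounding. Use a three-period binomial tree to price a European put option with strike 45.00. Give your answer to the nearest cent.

Risk-neutral probability p = (1 + 0.01 − 0.65)/(1.1 − 0.65) = 0.3600/0.4500 = 0.8000
Terminal stock prices: S_uuu = 79.86, S_uud = 47.19, S_udd = 27.89, S_ddd = 16.48
Terminal payoffs (K − S): max(-34.86, 0) = 0, max(-2.19, 0) = 0, max(17.11, 0) = 17.11, max(28.52, 0) = 28.52
Node uu (S = 72.6): V_uu = 1/1.01·[0.8000·0.0000 + 0.2000·0.0000] = 0.0000
Node ud (S = 42.9): V_ud = 1/1.01·[0.8000·0.0000 + 0.2000·17.1150] = 3.3891
Node dd (S = 25.35): V_dd = 1/1.01·[0.8000·17.1150 + 0.2000·28.5225] = 19.2045
Node u (S = 66): V_u = 1/1.01·[0.8000·0.0000 + 0.2000·3.3891] = 0.6711
Node d (S = 39): V_d = 1/1.01·[0.8000·3.3891 + 0.2000·19.2045] = 6.4873
Node 0 (S = 60): V_0 = 1/1.01·[0.8000·0.6711 + 0.2000·6.4873] = 1.8162

1.82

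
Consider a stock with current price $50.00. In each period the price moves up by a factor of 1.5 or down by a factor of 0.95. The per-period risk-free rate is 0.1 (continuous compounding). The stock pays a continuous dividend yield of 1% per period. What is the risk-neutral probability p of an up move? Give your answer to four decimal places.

Per-period risk-free factor R = e^0.1 = 1.1052; dividend-adjusted growth = e^(0.1−0.01) = 1.0942.
Risk-neutral probability p = (1.0942 − 0.95)/(1.5 − 0.95) = 0.1442/0.5500 = 0.2621

p = 0.2621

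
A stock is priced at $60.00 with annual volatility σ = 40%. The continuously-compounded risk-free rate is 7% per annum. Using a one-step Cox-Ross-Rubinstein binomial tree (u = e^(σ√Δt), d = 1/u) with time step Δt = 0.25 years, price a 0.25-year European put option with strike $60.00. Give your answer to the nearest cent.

$5.41

CRR parameters: u = e^(σ√Δt) = e^(0.4·√0.25) = 1.2214, d = 1/u = 0.8187
Per-period rate: rΔt = 0.07·0.25 = 0.0175, so R = e^0.0175 = 1.0177
Risk-neutral probability p = (e^0.0175 − 0.8187)/(1.2214 − 0.8187) = 0.1989/0.4027 = 0.4940
Terminal stock prices: S_u = 73.28, S_d = 49.12
Terminal payoffs (K − S): max(-13.28, 0) = 0, max(10.88, 0) = 10.88
Node 0 (S = 60): V_0 = e^(−0.0175)·[0.4940·0.0000 + 0.5060·10.8762] = 5.4078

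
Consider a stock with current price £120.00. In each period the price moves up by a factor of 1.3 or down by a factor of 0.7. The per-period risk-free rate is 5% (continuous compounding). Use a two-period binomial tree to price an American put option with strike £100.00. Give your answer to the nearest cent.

Risk-neutral probability p = (e^0.05 − 0.7)/(1.3 − 0.7) = 0.3513/0.6000 = 0.5855
Terminal stock prices: S_uu = 202.8, S_ud = 109.2, S_dd = 58.8
Terminal payoffs (K − S): max(-102.8, 0) = 0, max(-9.2, 0) = 0, max(41.2, 0) = 41.2
Node u (S = 156): continuation = e^(−0.05)·[0.5855·0.0000 + 0.4145·0.0000] = 0.0000; exercise value = 0.0000 ≤ continuation, so V_u = 0.0000
Node d (S = 84): continuation = e^(−0.05)·[0.5855·0.0000 + 0.4145·41.2000] = 16.2464; exercise value = 16.0000 ≤ continuation, so V_d = 16.2464
Node 0 (S = 120): continuation = e^(−0.05)·[0.5855·0.0000 + 0.4145·16.2464] = 6.4065; exercise value = 0.0000 ≤ continuation, so V_0 = 6.4065

£6.41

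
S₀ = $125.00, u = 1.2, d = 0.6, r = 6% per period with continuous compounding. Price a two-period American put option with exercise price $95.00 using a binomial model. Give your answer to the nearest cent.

Risk-neutral probability p = (e^0.06 − 0.6)/(1.2 − 0.6) = 0.4618/0.6000 = 0.7697
Terminal stock prices: S_uu = 180, S_ud = 90, S_dd = 45
Terminal payoffs (K − S): max(-85, 0) = 0, max(5, 0) = 5, max(50, 0) = 50
Node u (S = 150): continuation = e^(−0.06)·[0.7697·0.0000 + 0.2303·5.0000] = 1.0843; exercise value = 0.0000 ≤ continuation, so V_u = 1.0843
Node d (S = 75): continuation = e^(−0.06)·[0.7697·5.0000 + 0.2303·50.0000] = 14.4676; exercise value = 20.0000 > continuation, so V_d = 20.0000 (exercise)
Node 0 (S = 125): continuation = e^(−0.06)·[0.7697·1.0843 + 0.2303·20.0000] = 5.1233; exercise value = 0.0000 ≤ continuation, so V_0 = 5.1233

$5.12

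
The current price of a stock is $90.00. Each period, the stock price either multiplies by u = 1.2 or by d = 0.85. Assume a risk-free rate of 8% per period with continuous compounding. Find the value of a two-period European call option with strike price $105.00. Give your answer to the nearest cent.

Risk-neutral probability p = (e^0.08 − 0.85)/(1.2 − 0.85) = 0.2333/0.3500 = 0.6665
Terminal stock prices: S_uu = 129.6, S_ud = 91.8, S_dd = 65.02
Terminal payoffs (S − K): max(24.6, 0) = 24.6, max(-13.2, 0) = 0, max(-39.98, 0) = 0
Node u (S = 108): V_u = e^(−0.08)·[0.6665·24.6000 + 0.3335·0.0000] = 15.1361
Node d (S = 76.5): V_d = e^(−0.08)·[0.6665·0.0000 + 0.3335·0.0000] = 0.0000
Node 0 (S = 90): V_0 = e^(−0.08)·[0.6665·15.1361 + 0.3335·0.0000] = 9.3131

$9.31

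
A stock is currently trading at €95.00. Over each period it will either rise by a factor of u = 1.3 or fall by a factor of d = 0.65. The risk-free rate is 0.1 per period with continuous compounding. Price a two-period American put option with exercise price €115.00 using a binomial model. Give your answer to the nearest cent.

Risk-neutral probability p = (e^0.1 − 0.65)/(1.3 − 0.65) = 0.4552/0.6500 = 0.7003
Terminal stock prices: S_uu = 160.6, S_ud = 80.28, S_dd = 40.14
Terminal payoffs (K − S): max(-45.55, 0) = 0, max(34.72, 0) = 34.72, max(74.86, 0) = 74.86
Node u (S = 123.5): continuation = e^(−0.1)·[0.7003·0.0000 + 0.2997·34.7250] = 9.4179; exercise value = 0.0000 ≤ continuation, so V_u = 9.4179
Node d (S = 61.75): continuation = e^(−0.1)·[0.7003·34.7250 + 0.2997·74.8625] = 42.3063; exercise value = 53.2500 > continuation, so V_d = 53.2500 (exercise)
Node 0 (S = 95): continuation = e^(−0.1)·[0.7003·9.4179 + 0.2997·53.2500] = 20.4095; exercise value = 20.0000 ≤ continuation, so V_0 = 20.4095

€20.41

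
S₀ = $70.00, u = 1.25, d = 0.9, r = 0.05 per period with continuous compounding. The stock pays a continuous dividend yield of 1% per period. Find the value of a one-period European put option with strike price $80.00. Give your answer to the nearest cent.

$9.67

Per-period risk-free factor R = e^0.05 = 1.0513; dividend-adjusted growth = e^(0.05−0.01) = 1.0408.
Risk-neutral probability p = (1.0408 − 0.9)/(1.25 − 0.9) = 0.1408/0.3500 = 0.4023
Terminal stock prices: S_u = 87.5, S_d = 63
Terminal payoffs (K − S): max(-7.5, 0) = 0, max(17, 0) = 17
Node 0 (S = 70): V_0 = e^(−0.05)·[0.4023·0.0000 + 0.5977·17.0000] = 9.6651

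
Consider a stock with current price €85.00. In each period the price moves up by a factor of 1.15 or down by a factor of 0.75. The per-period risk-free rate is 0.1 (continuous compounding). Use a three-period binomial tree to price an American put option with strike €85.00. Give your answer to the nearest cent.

€3.15

Risk-neutral probability p = (e^0.1 − 0.75)/(1.15 − 0.75) = 0.3552/0.4000 = 0.8879
Terminal stock prices: S_uuu = 129.3, S_uud = 84.31, S_udd = 54.98, S_ddd = 35.86
Terminal payoffs (K − S): max(-44.27, 0) = 0, max(0.6906, 0) = 0.6906, max(30.02, 0) = 30.02, max(49.14, 0) = 49.14
Node uu (S = 112.4): continuation = e^(−0.1)·[0.8879·0.0000 + 0.1121·0.6906] = 0.0700; exercise value = 0.0000 ≤ continuation, so V_uu = 0.0700
Node ud (S = 73.31): continuation = e^(−0.1)·[0.8879·0.6906 + 0.1121·30.0156] = 3.5987; exercise value = 11.6875 > continuation, so V_ud = 11.6875 (exercise)
Node dd (S = 47.81): continuation = e^(−0.1)·[0.8879·30.0156 + 0.1121·49.1406] = 29.0987; exercise value = 37.1875 > continuation, so V_dd = 37.1875 (exercise)
Node u (S = 97.75): continuation = e^(−0.1)·[0.8879·0.0700 + 0.1121·11.6875] = 1.2415; exercise value = 0.0000 ≤ continuation, so V_u = 1.2415
Node d (S = 63.75): continuation = e^(−0.1)·[0.8879·11.6875 + 0.1121·37.1875] = 13.1612; exercise value = 21.2500 > continuation, so V_d = 21.2500 (exercise)
Node 0 (S = 85): continuation = e^(−0.1)·[0.8879·1.2415 + 0.1121·21.2500] = 3.1523; exercise value = 0.0000 ≤ continuation, so V_0 = 3.1523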